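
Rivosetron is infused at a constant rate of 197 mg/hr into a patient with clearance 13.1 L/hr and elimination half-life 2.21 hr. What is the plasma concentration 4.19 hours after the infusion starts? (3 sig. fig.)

11.0 mg/L

Css = rate / CL = 197 / 13.1 = 15.04 mg/L
k = ln 2 / 2.21 = 0.3136 hr⁻¹
C(t) = Css (1 − e^(−kt)) = 15.04 × (1 − e^(−1.314)) = 15.04 × 0.7313 ≈ 11.0 mg/L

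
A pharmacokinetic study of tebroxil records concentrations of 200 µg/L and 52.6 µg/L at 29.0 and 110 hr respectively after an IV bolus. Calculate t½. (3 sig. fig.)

42.0 hours

k = ln(C₁/C₂) / (t₂ − t₁) = ln(200/52.6) / (110 − 29.0)
  = 1.336 / 81.00 = 0.01649 hr⁻¹
t½ = ln 2 / k = ln 2 / 0.01649 ≈ 42.0 hours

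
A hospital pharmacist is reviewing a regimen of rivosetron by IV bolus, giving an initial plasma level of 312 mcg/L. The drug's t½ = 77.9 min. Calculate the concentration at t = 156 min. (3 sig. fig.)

k = ln 2 / 77.9 = 0.008898 min⁻¹
C(t) = C₀ e^(−kt) = 312 × e^(−0.008898 × 156) = 312 × e^(−1.388) = 312 × 0.2496 ≈ 77.9 mcg/L

77.9 mcg/L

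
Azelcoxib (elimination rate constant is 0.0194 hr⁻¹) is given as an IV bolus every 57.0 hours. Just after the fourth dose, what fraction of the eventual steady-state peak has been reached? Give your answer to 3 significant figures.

0.988

f_n = 1 − e^(−nkτ) = 1 − e^(−4 × 0.01940 × 57.0) = 1 − e^(−4.423) = 1 − 0.01200 ≈ 0.988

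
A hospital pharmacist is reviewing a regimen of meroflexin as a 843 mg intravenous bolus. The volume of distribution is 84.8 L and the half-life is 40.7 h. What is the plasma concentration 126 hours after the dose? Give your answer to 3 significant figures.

C₀ = dose / V = 843 / 84.8 = 9.941 µg/mL
k = ln 2 / 40.7 = 0.01703 h⁻¹
C(t) = C₀ e^(−kt) = 9.941 × e^(−0.01703 × 126) = 9.941 × e^(−2.146) = 9.941 × 0.1170 ≈ 1.16 µg/mL

1.16 µg/mL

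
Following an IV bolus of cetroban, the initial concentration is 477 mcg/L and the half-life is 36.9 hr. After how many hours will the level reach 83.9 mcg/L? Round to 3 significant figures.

k = ln 2 / 36.9 = 0.01878 hr⁻¹
C(t) = C₀ e^(−kt)  ⇒  t = ln(C₀/C) / k
t = ln(477/83.9) / 0.01878 = 1.738 / 0.01878 ≈ 92.5 hours

92.5 hours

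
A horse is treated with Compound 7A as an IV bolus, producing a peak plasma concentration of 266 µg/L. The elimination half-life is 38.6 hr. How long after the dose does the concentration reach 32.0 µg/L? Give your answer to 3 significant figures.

k = ln 2 / 38.6 = 0.01796 hr⁻¹
C(t) = C₀ e^(−kt)  ⇒  t = ln(C₀/C) / k
t = ln(266/32.0) / 0.01796 = 2.118 / 0.01796 ≈ 118 hours

118 hours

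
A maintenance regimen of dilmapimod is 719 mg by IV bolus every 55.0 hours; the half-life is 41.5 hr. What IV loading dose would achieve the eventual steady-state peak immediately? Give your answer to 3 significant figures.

1200 mg

k = ln 2 / 41.5 = 0.01670 hr⁻¹
Accumulation ratio R = 1 / (1 − e^(−kτ)) = 1 / (1 − e^(−0.01670×55.0)) = 1 / (1 − 0.3991) = 1.664
Loading dose = maintenance dose × R = 719 × 1.664 ≈ 1200 mg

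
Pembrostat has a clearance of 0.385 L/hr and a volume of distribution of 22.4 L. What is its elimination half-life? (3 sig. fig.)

k = CL / V = 0.385 / 22.4 = 0.01719 hr⁻¹
t½ = ln 2 / k = ln 2 / 0.01719 ≈ 40.3 hours

40.3 hours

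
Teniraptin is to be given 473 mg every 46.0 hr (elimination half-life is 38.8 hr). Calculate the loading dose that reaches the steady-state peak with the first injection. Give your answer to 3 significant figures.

k = ln 2 / 38.8 = 0.01786 hr⁻¹
Accumulation ratio R = 1 / (1 − e^(−kτ)) = 1 / (1 − e^(−0.01786×46.0)) = 1 / (1 − 0.4397) = 1.785
Loading dose = maintenance dose × R = 473 × 1.785 ≈ 844 mg

844 mg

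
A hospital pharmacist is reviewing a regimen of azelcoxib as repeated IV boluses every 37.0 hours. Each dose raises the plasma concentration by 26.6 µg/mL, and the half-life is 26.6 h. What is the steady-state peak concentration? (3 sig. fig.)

k = ln 2 / 26.6 = 0.02606 h⁻¹
Fraction remaining after one interval: e^(−kτ) = e^(−0.02606 × 37.0) = 0.3813
R = 1 / (1 − 0.3813) = 1.616
Css,max = 26.6 × 1.616 ≈ 43.0 µg/mL

43.0 µg/mL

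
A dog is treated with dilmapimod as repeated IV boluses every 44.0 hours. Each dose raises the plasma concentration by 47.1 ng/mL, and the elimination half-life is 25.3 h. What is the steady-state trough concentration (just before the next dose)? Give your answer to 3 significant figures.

20.1 ng/mL

k = ln 2 / 25.3 = 0.02740 h⁻¹
Fraction remaining after one interval: e^(−kτ) = e^(−0.02740 × 44.0) = 0.2996
R = 1 / (1 − 0.2996) = 1.428
Css,max = 47.1 × 1.428 = 67.24 ng/mL
Css,min = Css,max × e^(−kτ) = 67.24 × 0.2996 ≈ 20.1 ng/mL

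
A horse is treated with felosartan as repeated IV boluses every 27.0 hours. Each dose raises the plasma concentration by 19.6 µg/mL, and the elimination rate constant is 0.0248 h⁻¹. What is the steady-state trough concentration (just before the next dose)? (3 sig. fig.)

Fraction remaining after one interval: e^(−kτ) = e^(−0.02480 × 27.0) = 0.5119
R = 1 / (1 − 0.5119) = 2.049
Css,max = 19.6 × 2.049 = 40.16 µg/mL
Css,min = Css,max × e^(−kτ) = 40.16 × 0.5119 ≈ 20.6 µg/mL

20.6 µg/mL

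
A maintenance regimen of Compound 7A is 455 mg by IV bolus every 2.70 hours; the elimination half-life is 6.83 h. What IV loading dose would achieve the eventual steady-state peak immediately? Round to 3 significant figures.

1900 mg

k = ln 2 / 6.83 = 0.1015 h⁻¹
Accumulation ratio R = 1 / (1 − e^(−kτ)) = 1 / (1 − e^(−0.1015×2.70)) = 1 / (1 − 0.7603) = 4.172
Loading dose = maintenance dose × R = 455 × 4.172 ≈ 1900 mg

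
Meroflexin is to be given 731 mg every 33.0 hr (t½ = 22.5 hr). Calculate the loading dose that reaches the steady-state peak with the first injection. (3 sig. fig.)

k = ln 2 / 22.5 = 0.03081 hr⁻¹
Accumulation ratio R = 1 / (1 − e^(−kτ)) = 1 / (1 − e^(−0.03081×33.0)) = 1 / (1 − 0.3618) = 1.567
Loading dose = maintenance dose × R = 731 × 1.567 ≈ 1150 mg

1150 mg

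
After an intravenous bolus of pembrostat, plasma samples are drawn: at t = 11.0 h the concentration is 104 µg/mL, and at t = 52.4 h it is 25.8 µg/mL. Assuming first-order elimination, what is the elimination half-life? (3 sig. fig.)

k = ln(C₁/C₂) / (t₂ − t₁) = ln(104/25.8) / (52.4 − 11.0)
  = 1.394 / 41.40 = 0.03367 h⁻¹
t½ = ln 2 / k = ln 2 / 0.03367 ≈ 20.6 hours

20.6 hours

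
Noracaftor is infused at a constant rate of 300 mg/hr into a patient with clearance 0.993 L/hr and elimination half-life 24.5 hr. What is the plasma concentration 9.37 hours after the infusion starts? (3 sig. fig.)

Css = rate / CL = 300 / 0.993 = 302.1 µg/mL
k = ln 2 / 24.5 = 0.02829 hr⁻¹
C(t) = Css (1 − e^(−kt)) = 302.1 × (1 − e^(−0.2651)) = 302.1 × 0.2329 ≈ 70.4 µg/mL

70.4 µg/mL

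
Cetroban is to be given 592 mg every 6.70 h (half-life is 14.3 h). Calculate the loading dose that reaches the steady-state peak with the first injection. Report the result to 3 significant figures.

k = ln 2 / 14.3 = 0.04847 h⁻¹
Accumulation ratio R = 1 / (1 − e^(−kτ)) = 1 / (1 − e^(−0.04847×6.70)) = 1 / (1 − 0.7227) = 3.606
Loading dose = maintenance dose × R = 592 × 3.606 ≈ 2130 mg

2130 mg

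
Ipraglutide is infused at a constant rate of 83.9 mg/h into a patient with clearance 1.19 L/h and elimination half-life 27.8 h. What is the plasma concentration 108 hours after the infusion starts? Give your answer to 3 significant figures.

Css = rate / CL = 83.9 / 1.19 = 70.50 mg/L
k = ln 2 / 27.8 = 0.02493 h⁻¹
C(t) = Css (1 − e^(−kt)) = 70.50 × (1 − e^(−2.693)) = 70.50 × 0.9323 ≈ 65.7 mg/L

65.7 mg/L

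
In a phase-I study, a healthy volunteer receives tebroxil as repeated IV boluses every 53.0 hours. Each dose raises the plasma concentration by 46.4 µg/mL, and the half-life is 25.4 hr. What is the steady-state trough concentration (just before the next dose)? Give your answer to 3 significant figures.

14.3 µg/mL

k = ln 2 / 25.4 = 0.02729 hr⁻¹
Fraction remaining after one interval: e^(−kτ) = e^(−0.02729 × 53.0) = 0.2354
R = 1 / (1 − 0.2354) = 1.308
Css,max = 46.4 × 1.308 = 60.69 µg/mL
Css,min = Css,max × e^(−kτ) = 60.69 × 0.2354 ≈ 14.3 µg/mL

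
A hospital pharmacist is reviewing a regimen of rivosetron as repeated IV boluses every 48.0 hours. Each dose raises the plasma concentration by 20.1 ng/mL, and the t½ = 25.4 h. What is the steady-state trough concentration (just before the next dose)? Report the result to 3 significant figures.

7.43 ng/mL

k = ln 2 / 25.4 = 0.02729 h⁻¹
Fraction remaining after one interval: e^(−kτ) = e^(−0.02729 × 48.0) = 0.2699
R = 1 / (1 − 0.2699) = 1.370
Css,max = 20.1 × 1.370 = 27.53 ng/mL
Css,min = Css,max × e^(−kτ) = 27.53 × 0.2699 ≈ 7.43 ng/mL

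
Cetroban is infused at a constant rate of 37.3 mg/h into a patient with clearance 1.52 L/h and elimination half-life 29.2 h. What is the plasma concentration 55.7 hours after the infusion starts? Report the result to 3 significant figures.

18.0 µg/mL

Css = rate / CL = 37.3 / 1.52 = 24.54 µg/mL
k = ln 2 / 29.2 = 0.02374 h⁻¹
C(t) = Css (1 − e^(−kt)) = 24.54 × (1 − e^(−1.322)) = 24.54 × 0.7335 ≈ 18.0 µg/mL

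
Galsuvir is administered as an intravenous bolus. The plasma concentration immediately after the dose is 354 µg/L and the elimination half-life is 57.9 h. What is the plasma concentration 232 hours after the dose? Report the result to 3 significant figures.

22.0 µg/L

k = ln 2 / 57.9 = 0.01197 h⁻¹
232 h is 4.007 half-lives, so C = 354 × (1/2)^4.007 = 354 × 0.06220 ≈ 22.0 µg/L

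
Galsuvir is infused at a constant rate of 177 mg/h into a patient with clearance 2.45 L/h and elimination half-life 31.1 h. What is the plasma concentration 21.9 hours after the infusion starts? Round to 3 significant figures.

27.9 µg/mL

Css = rate / CL = 177 / 2.45 = 72.24 µg/mL
k = ln 2 / 31.1 = 0.02229 h⁻¹
C(t) = Css (1 − e^(−kt)) = 72.24 × (1 − e^(−0.4881)) = 72.24 × 0.3862 ≈ 27.9 µg/mL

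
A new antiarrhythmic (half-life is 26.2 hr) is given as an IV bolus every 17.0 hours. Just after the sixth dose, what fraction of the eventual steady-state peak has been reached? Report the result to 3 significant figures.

0.933

k = ln 2 / 26.2 = 0.02646 hr⁻¹
f_n = 1 − e^(−nkτ) = 1 − e^(−6 × 0.02646 × 17.0) = 1 − e^(−2.699) = 1 − 0.06731 ≈ 0.933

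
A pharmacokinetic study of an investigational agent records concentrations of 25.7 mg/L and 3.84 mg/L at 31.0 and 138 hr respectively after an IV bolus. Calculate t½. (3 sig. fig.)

39.0 hours

k = ln(C₁/C₂) / (t₂ − t₁) = ln(25.7/3.84) / (138 − 31.0)
  = 1.901 / 107.0 = 0.01777 hr⁻¹
t½ = ln 2 / k = ln 2 / 0.01777 ≈ 39.0 hours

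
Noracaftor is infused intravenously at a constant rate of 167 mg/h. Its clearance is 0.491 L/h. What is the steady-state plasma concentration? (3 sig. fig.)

Css = infusion rate / CL = 167 / 0.491 ≈ 340 µg/mL

340 µg/mL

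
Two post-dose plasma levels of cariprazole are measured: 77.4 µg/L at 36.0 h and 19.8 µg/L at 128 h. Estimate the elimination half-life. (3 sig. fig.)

46.8 hours

k = ln(C₁/C₂) / (t₂ − t₁) = ln(77.4/19.8) / (128 − 36.0)
  = 1.363 / 92.00 = 0.01482 h⁻¹
t½ = ln 2 / k = ln 2 / 0.01482 ≈ 46.8 hours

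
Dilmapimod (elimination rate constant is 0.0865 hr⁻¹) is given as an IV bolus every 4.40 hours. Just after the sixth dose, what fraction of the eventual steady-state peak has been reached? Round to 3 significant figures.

f_n = 1 − e^(−nkτ) = 1 − e^(−6 × 0.08650 × 4.40) = 1 − e^(−2.284) = 1 − 0.1019 ≈ 0.898

0.898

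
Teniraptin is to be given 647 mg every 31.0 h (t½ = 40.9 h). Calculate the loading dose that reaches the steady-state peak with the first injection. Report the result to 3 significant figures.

1580 mg

k = ln 2 / 40.9 = 0.01695 h⁻¹
Accumulation ratio R = 1 / (1 − e^(−kτ)) = 1 / (1 − e^(−0.01695×31.0)) = 1 / (1 − 0.5913) = 2.447
Loading dose = maintenance dose × R = 647 × 2.447 ≈ 1580 mg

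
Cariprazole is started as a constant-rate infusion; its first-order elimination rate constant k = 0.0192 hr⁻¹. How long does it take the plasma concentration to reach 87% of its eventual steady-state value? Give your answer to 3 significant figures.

106 hours

f = 1 − e^(−kt)  ⇒  t = −ln(1 − f) / k
t = −ln(1 − 0.87) / 0.01920 = 2.040 / 0.01920 ≈ 106 hours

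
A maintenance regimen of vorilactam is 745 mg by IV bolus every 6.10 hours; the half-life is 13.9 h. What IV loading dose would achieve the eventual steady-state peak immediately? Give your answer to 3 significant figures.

k = ln 2 / 13.9 = 0.04987 h⁻¹
Accumulation ratio R = 1 / (1 − e^(−kτ)) = 1 / (1 − e^(−0.04987×6.10)) = 1 / (1 − 0.7377) = 3.813
Loading dose = maintenance dose × R = 745 × 3.813 ≈ 2840 mg

2840 mg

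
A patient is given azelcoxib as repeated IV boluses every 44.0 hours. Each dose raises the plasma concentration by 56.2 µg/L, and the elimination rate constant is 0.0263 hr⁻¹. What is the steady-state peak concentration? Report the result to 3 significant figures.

Fraction remaining after one interval: e^(−kτ) = e^(−0.02630 × 44.0) = 0.3144
R = 1 / (1 − 0.3144) = 1.459
Css,max = 56.2 × 1.459 ≈ 82.0 µg/L

82.0 µg/L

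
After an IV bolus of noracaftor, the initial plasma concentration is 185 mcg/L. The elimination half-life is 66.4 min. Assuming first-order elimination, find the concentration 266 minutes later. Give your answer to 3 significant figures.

k = ln 2 / 66.4 = 0.01044 min⁻¹
266 min is 4.006 half-lives, so C = 185 × (1/2)^4.006 = 185 × 0.06224 ≈ 11.5 mcg/L

11.5 mcg/L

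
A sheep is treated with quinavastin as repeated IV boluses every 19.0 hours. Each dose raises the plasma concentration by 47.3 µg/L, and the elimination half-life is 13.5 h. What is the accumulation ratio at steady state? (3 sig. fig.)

1.61

k = ln 2 / 13.5 = 0.05134 h⁻¹
Fraction remaining after one interval: e^(−kτ) = e^(−0.05134 × 19.0) = 0.3770
R = 1 / (1 − 0.3770) = 1 / 0.6230 ≈ 1.61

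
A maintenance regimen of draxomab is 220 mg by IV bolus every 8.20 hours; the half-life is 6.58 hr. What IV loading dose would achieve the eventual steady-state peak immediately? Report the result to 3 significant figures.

k = ln 2 / 6.58 = 0.1053 hr⁻¹
Accumulation ratio R = 1 / (1 − e^(−kτ)) = 1 / (1 − e^(−0.1053×8.20)) = 1 / (1 − 0.4216) = 1.729
Loading dose = maintenance dose × R = 220 × 1.729 ≈ 380 mg

380 mg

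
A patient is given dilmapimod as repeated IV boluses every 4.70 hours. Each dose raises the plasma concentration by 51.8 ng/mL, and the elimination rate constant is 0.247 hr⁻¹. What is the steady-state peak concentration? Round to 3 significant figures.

75.4 ng/mL

Fraction remaining after one interval: e^(−kτ) = e^(−0.2470 × 4.70) = 0.3132
R = 1 / (1 − 0.3132) = 1.456
Css,max = 51.8 × 1.456 ≈ 75.4 ng/mL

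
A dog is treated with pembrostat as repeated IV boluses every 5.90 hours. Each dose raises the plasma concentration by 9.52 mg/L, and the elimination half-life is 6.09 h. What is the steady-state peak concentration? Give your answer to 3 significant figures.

19.5 mg/L

k = ln 2 / 6.09 = 0.1138 h⁻¹
Fraction remaining after one interval: e^(−kτ) = e^(−0.1138 × 5.90) = 0.5109
R = 1 / (1 − 0.5109) = 2.045
Css,max = 9.52 × 2.045 ≈ 19.5 mg/L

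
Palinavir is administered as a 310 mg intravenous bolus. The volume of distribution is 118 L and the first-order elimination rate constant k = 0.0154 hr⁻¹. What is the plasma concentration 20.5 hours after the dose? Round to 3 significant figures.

C₀ = dose / V = 310 / 118 = 2.627 mg/L
C(t) = C₀ e^(−kt) = 2.627 × e^(−0.01540 × 20.5) = 2.627 × e^(−0.3157) = 2.627 × 0.7293 ≈ 1.92 mg/L

1.92 mg/L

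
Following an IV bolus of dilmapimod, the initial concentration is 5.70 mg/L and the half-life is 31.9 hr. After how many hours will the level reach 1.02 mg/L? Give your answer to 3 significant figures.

79.2 hours

k = ln 2 / 31.9 = 0.02173 hr⁻¹
C(t) = C₀ e^(−kt)  ⇒  t = ln(C₀/C) / k
t = ln(5.70/1.02) / 0.02173 = 1.721 / 0.02173 ≈ 79.2 hours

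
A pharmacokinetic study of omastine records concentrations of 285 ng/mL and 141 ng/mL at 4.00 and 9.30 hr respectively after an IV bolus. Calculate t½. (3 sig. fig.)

5.22 hours

k = ln(C₁/C₂) / (t₂ − t₁) = ln(285/141) / (9.30 − 4.00)
  = 0.7037 / 5.300 = 0.1328 hr⁻¹
t½ = ln 2 / k = ln 2 / 0.1328 ≈ 5.22 hours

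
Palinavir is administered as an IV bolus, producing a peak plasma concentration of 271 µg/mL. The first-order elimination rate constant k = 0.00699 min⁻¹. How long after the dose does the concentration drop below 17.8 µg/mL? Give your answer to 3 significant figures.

390 minutes

C(t) = C₀ e^(−kt)  ⇒  t = ln(C₀/C) / k
t = ln(271/17.8) / 0.006990 = 2.723 / 0.006990 ≈ 390 minutes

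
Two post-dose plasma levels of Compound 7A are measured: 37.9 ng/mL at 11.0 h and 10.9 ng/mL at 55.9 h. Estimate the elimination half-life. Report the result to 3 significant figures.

k = ln(C₁/C₂) / (t₂ − t₁) = ln(37.9/10.9) / (55.9 − 11.0)
  = 1.246 / 44.90 = 0.02775 h⁻¹
t½ = ln 2 / k = ln 2 / 0.02775 ≈ 25.0 hours

25.0 hours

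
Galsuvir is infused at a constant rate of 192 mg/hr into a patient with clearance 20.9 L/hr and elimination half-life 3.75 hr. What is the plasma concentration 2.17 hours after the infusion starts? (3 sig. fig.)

3.04 µg/mL

Css = rate / CL = 192 / 20.9 = 9.187 µg/mL
k = ln 2 / 3.75 = 0.1848 hr⁻¹
C(t) = Css (1 − e^(−kt)) = 9.187 × (1 − e^(−0.4011)) = 9.187 × 0.3304 ≈ 3.04 µg/mL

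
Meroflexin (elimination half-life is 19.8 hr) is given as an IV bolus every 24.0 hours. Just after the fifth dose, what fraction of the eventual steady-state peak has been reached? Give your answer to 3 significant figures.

0.985

k = ln 2 / 19.8 = 0.03501 hr⁻¹
f_n = 1 − e^(−nkτ) = 1 − e^(−5 × 0.03501 × 24.0) = 1 − e^(−4.201) = 1 − 0.01498 ≈ 0.985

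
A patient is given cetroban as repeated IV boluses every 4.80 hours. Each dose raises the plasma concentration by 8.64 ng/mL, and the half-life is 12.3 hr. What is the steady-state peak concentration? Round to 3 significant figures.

36.5 ng/mL

k = ln 2 / 12.3 = 0.05635 hr⁻¹
Fraction remaining after one interval: e^(−kτ) = e^(−0.05635 × 4.80) = 0.7630
R = 1 / (1 − 0.7630) = 4.219
Css,max = 8.64 × 4.219 ≈ 36.5 ng/mL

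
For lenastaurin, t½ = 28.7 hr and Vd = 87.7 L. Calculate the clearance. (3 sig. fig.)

2.12 L/hr

k = ln 2 / t½ = ln 2 / 28.7 = 0.02415 hr⁻¹
CL = k · V = 0.02415 × 87.7 ≈ 2.12 L/hr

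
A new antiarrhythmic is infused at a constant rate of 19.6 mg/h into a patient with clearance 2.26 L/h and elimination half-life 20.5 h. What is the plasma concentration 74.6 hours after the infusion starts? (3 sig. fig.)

Css = rate / CL = 19.6 / 2.26 = 8.673 µg/mL
k = ln 2 / 20.5 = 0.03381 h⁻¹
C(t) = Css (1 − e^(−kt)) = 8.673 × (1 − e^(−2.522)) = 8.673 × 0.9197 ≈ 7.98 µg/mL

7.98 µg/mL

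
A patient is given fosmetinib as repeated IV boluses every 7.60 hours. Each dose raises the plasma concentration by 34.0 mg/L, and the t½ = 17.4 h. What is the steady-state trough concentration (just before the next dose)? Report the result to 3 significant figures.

k = ln 2 / 17.4 = 0.03984 h⁻¹
Fraction remaining after one interval: e^(−kτ) = e^(−0.03984 × 7.60) = 0.7388
R = 1 / (1 − 0.7388) = 3.828
Css,max = 34.0 × 3.828 = 130.2 mg/L
Css,min = Css,max × e^(−kτ) = 130.2 × 0.7388 ≈ 96.2 mg/L

96.2 mg/L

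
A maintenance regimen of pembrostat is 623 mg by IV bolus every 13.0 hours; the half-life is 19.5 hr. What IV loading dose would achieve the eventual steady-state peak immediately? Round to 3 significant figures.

1680 mg

k = ln 2 / 19.5 = 0.03555 hr⁻¹
Accumulation ratio R = 1 / (1 − e^(−kτ)) = 1 / (1 − e^(−0.03555×13.0)) = 1 / (1 − 0.6300) = 2.702
Loading dose = maintenance dose × R = 623 × 2.702 ≈ 1680 mg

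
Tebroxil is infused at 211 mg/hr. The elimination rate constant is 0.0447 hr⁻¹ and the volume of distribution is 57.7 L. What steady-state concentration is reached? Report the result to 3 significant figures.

CL = k · V = 0.0447 × 57.7 = 2.579 L/hr
Css = rate / CL = 211 / 2.579 ≈ 81.8 mg/L

81.8 mg/L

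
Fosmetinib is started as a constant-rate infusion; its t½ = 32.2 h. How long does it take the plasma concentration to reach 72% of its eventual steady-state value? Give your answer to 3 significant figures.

59.1 hours

k = ln 2 / 32.2 = 0.02153 h⁻¹
f = 1 − e^(−kt)  ⇒  t = −ln(1 − f) / k
t = −ln(1 − 0.72) / 0.02153 = 1.273 / 0.02153 ≈ 59.1 hours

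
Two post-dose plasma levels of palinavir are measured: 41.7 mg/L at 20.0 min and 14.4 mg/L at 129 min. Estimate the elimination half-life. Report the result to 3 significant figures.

71.1 minutes

k = ln(C₁/C₂) / (t₂ − t₁) = ln(41.7/14.4) / (129 − 20.0)
  = 1.063 / 109.0 = 0.009755 min⁻¹
t½ = ln 2 / k = ln 2 / 0.009755 ≈ 71.1 minutes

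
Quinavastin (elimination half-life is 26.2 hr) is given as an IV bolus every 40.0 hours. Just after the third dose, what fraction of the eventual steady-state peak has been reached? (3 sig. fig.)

k = ln 2 / 26.2 = 0.02646 hr⁻¹
f_n = 1 − e^(−nkτ) = 1 − e^(−3 × 0.02646 × 40.0) = 1 − e^(−3.175) = 1 − 0.04181 ≈ 0.958

0.958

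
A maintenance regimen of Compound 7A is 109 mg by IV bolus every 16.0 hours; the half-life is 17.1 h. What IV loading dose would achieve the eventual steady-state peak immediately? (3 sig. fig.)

k = ln 2 / 17.1 = 0.04053 h⁻¹
Accumulation ratio R = 1 / (1 − e^(−kτ)) = 1 / (1 − e^(−0.04053×16.0)) = 1 / (1 − 0.5228) = 2.096
Loading dose = maintenance dose × R = 109 × 2.096 ≈ 228 mg

228 mg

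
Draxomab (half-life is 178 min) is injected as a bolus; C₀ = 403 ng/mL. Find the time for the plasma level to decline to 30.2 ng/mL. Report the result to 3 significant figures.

k = ln 2 / 178 = 0.003894 min⁻¹
C(t) = C₀ e^(−kt)  ⇒  t = ln(C₀/C) / k
t = ln(403/30.2) / 0.003894 = 2.591 / 0.003894 ≈ 665 minutes

665 minutes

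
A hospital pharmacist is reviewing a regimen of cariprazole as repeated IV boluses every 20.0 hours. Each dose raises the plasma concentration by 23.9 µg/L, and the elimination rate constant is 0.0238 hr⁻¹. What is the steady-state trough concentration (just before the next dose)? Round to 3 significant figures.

39.2 µg/L

Fraction remaining after one interval: e^(−kτ) = e^(−0.02380 × 20.0) = 0.6213
R = 1 / (1 − 0.6213) = 2.640
Css,max = 23.9 × 2.640 = 63.10 µg/L
Css,min = Css,max × e^(−kτ) = 63.10 × 0.6213 ≈ 39.2 µg/L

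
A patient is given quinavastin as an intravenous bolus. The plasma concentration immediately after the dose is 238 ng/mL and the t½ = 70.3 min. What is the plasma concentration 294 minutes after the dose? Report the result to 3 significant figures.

13.1 ng/mL

k = ln 2 / 70.3 = 0.009860 min⁻¹
C(t) = C₀ e^(−kt) = 238 × e^(−0.009860 × 294) = 238 × e^(−2.899) = 238 × 0.05509 ≈ 13.1 ng/mL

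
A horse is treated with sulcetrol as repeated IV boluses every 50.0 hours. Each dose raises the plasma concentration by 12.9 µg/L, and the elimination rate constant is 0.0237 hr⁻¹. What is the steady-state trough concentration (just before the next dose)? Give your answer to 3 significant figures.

5.68 µg/L

Fraction remaining after one interval: e^(−kτ) = e^(−0.02370 × 50.0) = 0.3057
R = 1 / (1 − 0.3057) = 1.440
Css,max = 12.9 × 1.440 = 18.58 µg/L
Css,min = Css,max × e^(−kτ) = 18.58 × 0.3057 ≈ 5.68 µg/L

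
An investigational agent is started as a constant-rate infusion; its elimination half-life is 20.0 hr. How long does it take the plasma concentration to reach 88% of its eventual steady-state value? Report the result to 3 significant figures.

k = ln 2 / 20.0 = 0.03466 hr⁻¹
f = 1 − e^(−kt)  ⇒  t = −ln(1 − f) / k
t = −ln(1 − 0.88) / 0.03466 = 2.120 / 0.03466 ≈ 61.2 hours

61.2 hours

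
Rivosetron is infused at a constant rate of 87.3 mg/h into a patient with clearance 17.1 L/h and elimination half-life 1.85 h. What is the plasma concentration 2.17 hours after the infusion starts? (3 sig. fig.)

Css = rate / CL = 87.3 / 17.1 = 5.105 µg/mL
k = ln 2 / 1.85 = 0.3747 h⁻¹
C(t) = Css (1 − e^(−kt)) = 5.105 × (1 − e^(−0.8130)) = 5.105 × 0.5565 ≈ 2.84 µg/mL

2.84 µg/mL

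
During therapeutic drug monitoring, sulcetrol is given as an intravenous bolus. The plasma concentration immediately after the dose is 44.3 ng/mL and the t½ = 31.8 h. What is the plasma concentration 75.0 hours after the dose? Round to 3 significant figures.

k = ln 2 / 31.8 = 0.02180 h⁻¹
C(t) = C₀ e^(−kt) = 44.3 × e^(−0.02180 × 75.0) = 44.3 × e^(−1.635) = 44.3 × 0.1950 ≈ 8.64 ng/mL

8.64 ng/mL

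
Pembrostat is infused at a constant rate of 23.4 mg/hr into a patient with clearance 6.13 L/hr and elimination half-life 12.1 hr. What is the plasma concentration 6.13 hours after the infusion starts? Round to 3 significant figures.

1.13 µg/mL

Css = rate / CL = 23.4 / 6.13 = 3.817 µg/mL
k = ln 2 / 12.1 = 0.05728 hr⁻¹
C(t) = Css (1 − e^(−kt)) = 3.817 × (1 − e^(−0.3512)) = 3.817 × 0.2961 ≈ 1.13 µg/mL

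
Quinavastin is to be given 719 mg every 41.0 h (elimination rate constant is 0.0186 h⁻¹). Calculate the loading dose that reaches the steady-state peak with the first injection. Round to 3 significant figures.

1350 mg

Accumulation ratio R = 1 / (1 − e^(−kτ)) = 1 / (1 − e^(−0.01860×41.0)) = 1 / (1 − 0.4665) = 1.874
Loading dose = maintenance dose × R = 719 × 1.874 ≈ 1350 mg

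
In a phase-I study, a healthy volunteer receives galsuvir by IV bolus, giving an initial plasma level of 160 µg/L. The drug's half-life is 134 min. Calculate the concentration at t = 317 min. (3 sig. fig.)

k = ln 2 / 134 = 0.005173 min⁻¹
317 min is 2.366 half-lives, so C = 160 × (1/2)^2.366 = 160 × 0.1940 ≈ 31.0 µg/L

31.0 µg/L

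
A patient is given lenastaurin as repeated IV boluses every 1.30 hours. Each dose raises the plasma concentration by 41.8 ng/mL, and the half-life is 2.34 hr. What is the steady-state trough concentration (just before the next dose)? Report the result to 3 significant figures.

k = ln 2 / 2.34 = 0.2962 hr⁻¹
Fraction remaining after one interval: e^(−kτ) = e^(−0.2962 × 1.30) = 0.6804
R = 1 / (1 − 0.6804) = 3.129
Css,max = 41.8 × 3.129 = 130.8 ng/mL
Css,min = Css,max × e^(−kτ) = 130.8 × 0.6804 ≈ 89.0 ng/mL

89.0 ng/mL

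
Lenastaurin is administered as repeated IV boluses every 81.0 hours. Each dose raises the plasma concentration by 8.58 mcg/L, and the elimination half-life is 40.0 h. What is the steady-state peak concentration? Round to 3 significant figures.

k = ln 2 / 40.0 = 0.01733 h⁻¹
Fraction remaining after one interval: e^(−kτ) = e^(−0.01733 × 81.0) = 0.2457
R = 1 / (1 − 0.2457) = 1.326
Css,max = 8.58 × 1.326 ≈ 11.4 mcg/L

11.4 mcg/L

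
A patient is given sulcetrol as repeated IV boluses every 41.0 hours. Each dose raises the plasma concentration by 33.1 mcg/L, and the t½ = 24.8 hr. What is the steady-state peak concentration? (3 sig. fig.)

k = ln 2 / 24.8 = 0.02795 hr⁻¹
Fraction remaining after one interval: e^(−kτ) = e^(−0.02795 × 41.0) = 0.3179
R = 1 / (1 − 0.3179) = 1.466
Css,max = 33.1 × 1.466 ≈ 48.5 mcg/L

48.5 mcg/L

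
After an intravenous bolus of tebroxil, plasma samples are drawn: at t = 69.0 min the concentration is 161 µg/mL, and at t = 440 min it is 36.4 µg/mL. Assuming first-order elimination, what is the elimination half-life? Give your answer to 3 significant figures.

k = ln(C₁/C₂) / (t₂ − t₁) = ln(161/36.4) / (440 − 69.0)
  = 1.487 / 371.0 = 0.004008 min⁻¹
t½ = ln 2 / k = ln 2 / 0.004008 ≈ 173 minutes

173 minutes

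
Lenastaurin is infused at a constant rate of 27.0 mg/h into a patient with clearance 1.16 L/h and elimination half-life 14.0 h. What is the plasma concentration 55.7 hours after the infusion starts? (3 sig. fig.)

Css = rate / CL = 27.0 / 1.16 = 23.28 mg/L
k = ln 2 / 14.0 = 0.04951 h⁻¹
C(t) = Css (1 − e^(−kt)) = 23.28 × (1 − e^(−2.758)) = 23.28 × 0.9366 ≈ 21.8 mg/L

21.8 mg/L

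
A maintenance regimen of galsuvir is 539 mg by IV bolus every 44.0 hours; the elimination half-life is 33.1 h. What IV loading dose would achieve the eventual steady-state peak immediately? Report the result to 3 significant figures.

k = ln 2 / 33.1 = 0.02094 h⁻¹
Accumulation ratio R = 1 / (1 − e^(−kτ)) = 1 / (1 − e^(−0.02094×44.0)) = 1 / (1 − 0.3980) = 1.661
Loading dose = maintenance dose × R = 539 × 1.661 ≈ 895 mg

895 mg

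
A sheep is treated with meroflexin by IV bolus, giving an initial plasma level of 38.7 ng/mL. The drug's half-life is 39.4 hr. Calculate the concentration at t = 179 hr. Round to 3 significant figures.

1.66 ng/mL

k = ln 2 / 39.4 = 0.01759 hr⁻¹
C(t) = C₀ e^(−kt) = 38.7 × e^(−0.01759 × 179) = 38.7 × e^(−3.149) = 38.7 × 0.04289 ≈ 1.66 ng/mL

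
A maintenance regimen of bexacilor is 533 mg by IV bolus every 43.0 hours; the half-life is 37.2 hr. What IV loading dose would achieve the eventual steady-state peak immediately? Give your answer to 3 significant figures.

k = ln 2 / 37.2 = 0.01863 hr⁻¹
Accumulation ratio R = 1 / (1 − e^(−kτ)) = 1 / (1 − e^(−0.01863×43.0)) = 1 / (1 − 0.4488) = 1.814
Loading dose = maintenance dose × R = 533 × 1.814 ≈ 967 mg

967 mg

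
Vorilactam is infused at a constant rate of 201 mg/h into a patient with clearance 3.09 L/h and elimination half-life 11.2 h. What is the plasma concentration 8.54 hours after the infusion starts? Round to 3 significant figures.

Css = rate / CL = 201 / 3.09 = 65.05 µg/mL
k = ln 2 / 11.2 = 0.06189 h⁻¹
C(t) = Css (1 − e^(−kt)) = 65.05 × (1 − e^(−0.5285)) = 65.05 × 0.4105 ≈ 26.7 µg/mL

26.7 µg/mL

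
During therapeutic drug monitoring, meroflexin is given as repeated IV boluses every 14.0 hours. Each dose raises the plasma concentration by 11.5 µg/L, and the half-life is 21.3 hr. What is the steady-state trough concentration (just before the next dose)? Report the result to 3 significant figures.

k = ln 2 / 21.3 = 0.03254 hr⁻¹
Fraction remaining after one interval: e^(−kτ) = e^(−0.03254 × 14.0) = 0.6341
R = 1 / (1 − 0.6341) = 2.733
Css,max = 11.5 × 2.733 = 31.43 µg/L
Css,min = Css,max × e^(−kτ) = 31.43 × 0.6341 ≈ 19.9 µg/L

19.9 µg/L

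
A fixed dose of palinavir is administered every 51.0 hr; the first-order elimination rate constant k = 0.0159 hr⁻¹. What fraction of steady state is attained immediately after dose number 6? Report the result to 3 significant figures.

0.992

f_n = 1 − e^(−nkτ) = 1 − e^(−6 × 0.01590 × 51.0) = 1 − e^(−4.865) = 1 − 0.007709 ≈ 0.992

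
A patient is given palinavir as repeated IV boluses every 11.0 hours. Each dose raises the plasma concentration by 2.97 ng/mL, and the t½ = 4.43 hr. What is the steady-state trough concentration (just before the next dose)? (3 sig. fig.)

0.647 ng/mL

k = ln 2 / 4.43 = 0.1565 hr⁻¹
Fraction remaining after one interval: e^(−kτ) = e^(−0.1565 × 11.0) = 0.1789
R = 1 / (1 − 0.1789) = 1.218
Css,max = 2.97 × 1.218 = 3.617 ng/mL
Css,min = Css,max × e^(−kτ) = 3.617 × 0.1789 ≈ 0.647 ng/mL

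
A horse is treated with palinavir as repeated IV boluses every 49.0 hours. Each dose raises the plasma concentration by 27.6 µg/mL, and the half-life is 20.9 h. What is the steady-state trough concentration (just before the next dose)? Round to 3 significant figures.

6.77 µg/mL

k = ln 2 / 20.9 = 0.03316 h⁻¹
Fraction remaining after one interval: e^(−kτ) = e^(−0.03316 × 49.0) = 0.1969
R = 1 / (1 − 0.1969) = 1.245
Css,max = 27.6 × 1.245 = 34.37 µg/mL
Css,min = Css,max × e^(−kτ) = 34.37 × 0.1969 ≈ 6.77 µg/mL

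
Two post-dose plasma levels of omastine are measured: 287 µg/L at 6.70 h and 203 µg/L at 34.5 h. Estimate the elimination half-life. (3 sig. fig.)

55.6 hours

k = ln(C₁/C₂) / (t₂ − t₁) = ln(287/203) / (34.5 − 6.70)
  = 0.3463 / 27.80 = 0.01246 h⁻¹
t½ = ln 2 / k = ln 2 / 0.01246 ≈ 55.6 hours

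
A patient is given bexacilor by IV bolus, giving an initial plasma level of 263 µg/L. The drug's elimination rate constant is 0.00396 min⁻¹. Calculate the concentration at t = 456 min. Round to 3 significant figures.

43.2 µg/L

C(t) = C₀ e^(−kt) = 263 × e^(−0.003960 × 456) = 263 × e^(−1.806) = 263 × 0.1643 ≈ 43.2 µg/L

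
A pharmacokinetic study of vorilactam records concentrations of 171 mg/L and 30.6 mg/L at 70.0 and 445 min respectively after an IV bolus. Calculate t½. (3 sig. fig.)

k = ln(C₁/C₂) / (t₂ − t₁) = ln(171/30.6) / (445 − 70.0)
  = 1.721 / 375.0 = 0.004588 min⁻¹
t½ = ln 2 / k = ln 2 / 0.004588 ≈ 151 minutes

151 minutes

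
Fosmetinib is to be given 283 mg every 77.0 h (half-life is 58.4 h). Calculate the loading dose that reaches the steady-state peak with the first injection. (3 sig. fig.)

k = ln 2 / 58.4 = 0.01187 h⁻¹
Accumulation ratio R = 1 / (1 − e^(−kτ)) = 1 / (1 − e^(−0.01187×77.0)) = 1 / (1 − 0.4010) = 1.669
Loading dose = maintenance dose × R = 283 × 1.669 ≈ 472 mg

472 mg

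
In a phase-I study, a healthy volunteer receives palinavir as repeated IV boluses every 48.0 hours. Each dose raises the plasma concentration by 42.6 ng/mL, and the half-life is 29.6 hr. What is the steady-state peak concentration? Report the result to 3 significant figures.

k = ln 2 / 29.6 = 0.02342 hr⁻¹
Fraction remaining after one interval: e^(−kτ) = e^(−0.02342 × 48.0) = 0.3250
R = 1 / (1 − 0.3250) = 1.481
Css,max = 42.6 × 1.481 ≈ 63.1 ng/mL

63.1 ng/mL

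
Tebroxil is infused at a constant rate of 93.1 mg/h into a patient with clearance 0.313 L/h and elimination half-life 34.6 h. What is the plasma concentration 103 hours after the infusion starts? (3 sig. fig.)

260 µg/mL

Css = rate / CL = 93.1 / 0.313 = 297.4 µg/mL
k = ln 2 / 34.6 = 0.02003 h⁻¹
C(t) = Css (1 − e^(−kt)) = 297.4 × (1 − e^(−2.063)) = 297.4 × 0.8730 ≈ 260 µg/mL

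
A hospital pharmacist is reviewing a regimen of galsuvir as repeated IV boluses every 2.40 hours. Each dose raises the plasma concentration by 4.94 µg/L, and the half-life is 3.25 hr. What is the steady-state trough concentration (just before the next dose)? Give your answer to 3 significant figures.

k = ln 2 / 3.25 = 0.2133 hr⁻¹
Fraction remaining after one interval: e^(−kτ) = e^(−0.2133 × 2.40) = 0.5994
R = 1 / (1 − 0.5994) = 2.496
Css,max = 4.94 × 2.496 = 12.33 µg/L
Css,min = Css,max × e^(−kτ) = 12.33 × 0.5994 ≈ 7.39 µg/L

7.39 µg/L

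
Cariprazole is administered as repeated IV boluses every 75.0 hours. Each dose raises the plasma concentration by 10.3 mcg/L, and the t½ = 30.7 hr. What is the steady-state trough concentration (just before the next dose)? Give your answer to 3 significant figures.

2.32 mcg/L

k = ln 2 / 30.7 = 0.02258 hr⁻¹
Fraction remaining after one interval: e^(−kτ) = e^(−0.02258 × 75.0) = 0.1839
R = 1 / (1 − 0.1839) = 1.225
Css,max = 10.3 × 1.225 = 12.62 mcg/L
Css,min = Css,max × e^(−kτ) = 12.62 × 0.1839 ≈ 2.32 mcg/L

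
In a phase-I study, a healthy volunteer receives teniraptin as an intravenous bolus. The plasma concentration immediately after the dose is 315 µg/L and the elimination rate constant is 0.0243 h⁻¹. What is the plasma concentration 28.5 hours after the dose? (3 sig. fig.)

C(t) = C₀ e^(−kt) = 315 × e^(−0.02430 × 28.5) = 315 × e^(−0.6925) = 315 × 0.5003 ≈ 158 µg/L

158 µg/L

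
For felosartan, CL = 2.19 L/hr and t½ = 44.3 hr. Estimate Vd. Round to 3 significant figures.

k = ln 2 / t½ = ln 2 / 44.3 = 0.01565 hr⁻¹
V = CL / k = 2.19 / 0.01565 ≈ 140 L

140 L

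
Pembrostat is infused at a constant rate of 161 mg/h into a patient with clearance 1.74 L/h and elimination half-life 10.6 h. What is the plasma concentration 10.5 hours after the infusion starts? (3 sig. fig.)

46.0 µg/mL

Css = rate / CL = 161 / 1.74 = 92.53 µg/mL
k = ln 2 / 10.6 = 0.06539 h⁻¹
C(t) = Css (1 − e^(−kt)) = 92.53 × (1 − e^(−0.6866)) = 92.53 × 0.4967 ≈ 46.0 µg/mL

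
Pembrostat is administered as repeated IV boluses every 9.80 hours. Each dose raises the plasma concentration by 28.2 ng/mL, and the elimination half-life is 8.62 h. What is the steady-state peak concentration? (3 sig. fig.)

51.7 ng/mL

k = ln 2 / 8.62 = 0.08041 h⁻¹
Fraction remaining after one interval: e^(−kτ) = e^(−0.08041 × 9.80) = 0.4547
R = 1 / (1 − 0.4547) = 1.834
Css,max = 28.2 × 1.834 ≈ 51.7 ng/mL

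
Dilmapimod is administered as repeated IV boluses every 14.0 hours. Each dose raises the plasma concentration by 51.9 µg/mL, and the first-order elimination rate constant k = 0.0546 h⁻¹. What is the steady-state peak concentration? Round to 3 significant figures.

Fraction remaining after one interval: e^(−kτ) = e^(−0.05460 × 14.0) = 0.4656
R = 1 / (1 − 0.4656) = 1.871
Css,max = 51.9 × 1.871 ≈ 97.1 µg/mL

97.1 µg/mL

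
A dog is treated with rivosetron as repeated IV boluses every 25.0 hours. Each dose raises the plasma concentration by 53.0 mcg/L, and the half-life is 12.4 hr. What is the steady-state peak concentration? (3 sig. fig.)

k = ln 2 / 12.4 = 0.05590 hr⁻¹
Fraction remaining after one interval: e^(−kτ) = e^(−0.05590 × 25.0) = 0.2472
R = 1 / (1 − 0.2472) = 1.328
Css,max = 53.0 × 1.328 ≈ 70.4 mcg/L

70.4 mcg/L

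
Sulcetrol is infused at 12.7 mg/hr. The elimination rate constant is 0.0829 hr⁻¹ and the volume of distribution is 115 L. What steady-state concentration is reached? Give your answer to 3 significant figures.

1.33 µg/mL

CL = k · V = 0.0829 × 115 = 9.534 L/hr
Css = rate / CL = 12.7 / 9.534 ≈ 1.33 µg/mL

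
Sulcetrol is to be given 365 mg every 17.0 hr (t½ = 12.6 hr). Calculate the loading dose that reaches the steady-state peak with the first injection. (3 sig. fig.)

k = ln 2 / 12.6 = 0.05501 hr⁻¹
Accumulation ratio R = 1 / (1 − e^(−kτ)) = 1 / (1 − e^(−0.05501×17.0)) = 1 / (1 − 0.3925) = 1.646
Loading dose = maintenance dose × R = 365 × 1.646 ≈ 601 mg

601 mg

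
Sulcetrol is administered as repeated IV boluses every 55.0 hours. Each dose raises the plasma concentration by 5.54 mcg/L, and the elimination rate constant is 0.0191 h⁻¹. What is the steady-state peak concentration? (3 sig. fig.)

Fraction remaining after one interval: e^(−kτ) = e^(−0.01910 × 55.0) = 0.3498
R = 1 / (1 − 0.3498) = 1.538
Css,max = 5.54 × 1.538 ≈ 8.52 mcg/L

8.52 mcg/L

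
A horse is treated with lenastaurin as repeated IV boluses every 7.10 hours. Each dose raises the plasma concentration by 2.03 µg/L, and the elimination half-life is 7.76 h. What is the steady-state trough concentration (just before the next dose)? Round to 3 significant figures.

2.29 µg/L

k = ln 2 / 7.76 = 0.08932 h⁻¹
Fraction remaining after one interval: e^(−kτ) = e^(−0.08932 × 7.10) = 0.5304
R = 1 / (1 − 0.5304) = 2.129
Css,max = 2.03 × 2.129 = 4.322 µg/L
Css,min = Css,max × e^(−kτ) = 4.322 × 0.5304 ≈ 2.29 µg/L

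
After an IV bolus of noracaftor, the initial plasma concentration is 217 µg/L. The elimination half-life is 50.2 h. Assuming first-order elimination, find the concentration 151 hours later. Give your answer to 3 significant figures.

27.0 µg/L

k = ln 2 / 50.2 = 0.01381 h⁻¹
151 h is 3.008 half-lives, so C = 217 × (1/2)^3.008 = 217 × 0.1243 ≈ 27.0 µg/L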